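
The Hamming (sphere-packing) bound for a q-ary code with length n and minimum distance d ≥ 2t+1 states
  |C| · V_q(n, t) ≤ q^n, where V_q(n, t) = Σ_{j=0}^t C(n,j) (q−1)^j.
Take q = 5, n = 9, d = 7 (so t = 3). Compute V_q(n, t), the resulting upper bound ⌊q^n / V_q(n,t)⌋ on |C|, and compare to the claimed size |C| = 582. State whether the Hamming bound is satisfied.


V_q(n, t) = 5989, q^n = 1953125, Hamming bound = 326, |C| = 582 > bound (violated).

Step 1: Compute V_q(n, t) = Σ_{j=0}^3 C(n, j) (q−1)^j.
  j = 0: C(9,0)·(4)^0 = 1·1 = 1.
  j = 1: C(9,1)·(4)^1 = 9·4 = 36.
  j = 2: C(9,2)·(4)^2 = 36·16 = 576.
  j = 3: C(9,3)·(4)^3 = 84·64 = 5376.
  V_q(n, t) = 1 + 36 + 576 + 5376 = 5989.
Step 2: q^n = 5^9 = 1953125.
Step 3: Hamming bound ⌊q^n / V_q(n,t)⌋ = ⌊1953125/5989⌋ = 326.
Step 4: Compare |C| = 582 to 326: violated.
The claimed |C| lies above the Hamming bound, so no 5-ary code of length 9 with d ≥ 7 can have 582 codewords.


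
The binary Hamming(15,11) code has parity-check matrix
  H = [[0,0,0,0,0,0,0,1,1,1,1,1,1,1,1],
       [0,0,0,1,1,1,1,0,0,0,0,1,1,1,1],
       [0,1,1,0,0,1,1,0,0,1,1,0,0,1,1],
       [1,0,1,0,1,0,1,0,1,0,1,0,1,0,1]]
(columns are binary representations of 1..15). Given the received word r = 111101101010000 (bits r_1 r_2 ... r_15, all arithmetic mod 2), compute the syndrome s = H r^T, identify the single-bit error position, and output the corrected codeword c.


s = (0, 1, 1, 1)^T, error position = 7, corrected codeword c = 111101001010000

Compute s = H r^T mod 2 one row at a time:
  s_1 = 0 + 1 + 0 + 1 + 0 + 0 + 0 + 0 = 2 ≡ 0 (mod 2).
  s_2 = 1 + 0 + 1 + 1 + 0 + 0 + 0 + 0 = 3 ≡ 1 (mod 2).
  s_3 = 1 + 1 + 1 + 1 + 0 + 1 + 0 + 0 = 5 ≡ 1 (mod 2).
  s_4 = 1 + 1 + 0 + 1 + 1 + 1 + 0 + 0 = 5 ≡ 1 (mod 2).
s = (0, 1, 1, 1)^T — this equals column 7 of H (binary 0111), so error is at position 7.
Correct: flip bit 7 of r = 111101101010000 to get c = 111101001010000.


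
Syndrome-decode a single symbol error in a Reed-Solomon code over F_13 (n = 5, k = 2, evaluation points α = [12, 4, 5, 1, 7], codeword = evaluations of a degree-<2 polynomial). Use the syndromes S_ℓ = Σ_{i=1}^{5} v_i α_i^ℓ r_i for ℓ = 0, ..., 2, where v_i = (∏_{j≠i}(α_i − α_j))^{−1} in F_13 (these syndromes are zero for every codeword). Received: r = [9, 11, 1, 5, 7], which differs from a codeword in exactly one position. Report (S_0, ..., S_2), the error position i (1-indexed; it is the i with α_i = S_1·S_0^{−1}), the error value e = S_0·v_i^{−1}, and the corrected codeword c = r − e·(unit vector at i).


S = (10, 10, 10), error at position 4, error magnitude e = 3, c = [9, 11, 1, 2, 7].

Step 1: column multipliers v_i = (∏_{j≠i}(α_i − α_j))^{−1} mod 13.
  i = 1 (α = 12): (12−4)(12−5)(12−1)(12−7) = 8·7·11·5 = 3080 ≡ 12, so v_1 = 12^{−1} = 12 (mod 13).
  i = 2 (α = 4): (4−12)(4−5)(4−1)(4−7) = (−8)·(−1)·3·(−3) = −72 ≡ 6, so v_2 = 6^{−1} = 11 (mod 13).
  i = 3 (α = 5): (5−12)(5−4)(5−1)(5−7) = (−7)·1·4·(−2) = 56 ≡ 4, so v_3 = 4^{−1} = 10 (mod 13).
  i = 4 (α = 1): (1−12)(1−4)(1−5)(1−7) = (−11)·(−3)·(−4)·(−6) = 792 ≡ 12, so v_4 = 12^{−1} = 12 (mod 13).
  i = 5 (α = 7): (7−12)(7−4)(7−5)(7−1) = (−5)·3·2·6 = −180 ≡ 2, so v_5 = 2^{−1} = 7 (mod 13).
  v = [12, 11, 10, 12, 7].
Step 2: syndromes of r = [9, 11, 1, 5, 7] (all sums mod 13).
  S_0 = Σ v_i r_i = 12·9 + 11·11 + 10·1 + 12·5 + 7·7 = 348 ≡ 10.
  S_1 = Σ v_i α_i r_i = 12·12·9 + 11·4·11 + 10·5·1 + 12·1·5 + 7·7·7 = 2233 ≡ 10.
  α_i^2 mod 13 = [1, 3, 12, 1, 10].
  S_2 = Σ v_i α_i^2 r_i = 12·1·9 + 11·3·11 + 10·12·1 + 12·1·5 + 7·10·7 = 1141 ≡ 10.
  S = (10, 10, 10) ≠ 0, so r is not a codeword (an error is present).
Step 3: locate the error. For a single error e at position i, S_ℓ = v_i·e·α_i^ℓ, so α_err = S_1/S_0.
  S_0^{−1} = 10^{−1} = 4 (mod 13), so α_err = 10·4 = 40 ≡ 1 = α_4. Error position i = 4.
  Consistency check: S_2/S_1 = 10·4 = 40 ≡ 1 = α_err ✓ (single-error assumption holds).
Step 4: error magnitude e = S_0/v_4 = S_0·∏_{j≠4}(α_4 − α_j) = 10·12 = 120 ≡ 3 (mod 13).
Step 5: correct position 4: c_4 = r_4 − e = 5 − 3 ≡ 2 (mod 13). Hence c = [9, 11, 1, 2, 7].
  Check: interpolating c through the α_i gives m(x) = 12 + 3·x (degree < 2) with m(α_i) = c_i for every i, so c is indeed a codeword.


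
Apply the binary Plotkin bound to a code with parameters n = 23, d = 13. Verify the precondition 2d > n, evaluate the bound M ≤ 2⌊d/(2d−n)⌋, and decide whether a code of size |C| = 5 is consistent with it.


Plotkin bound M ≤ 8; given |C| = 5 ≤ bound (satisfied).

Check applicability: 2d = 26, n = 23.
2d − n = 3 > 0, so Plotkin applies.
Compute d/(2d−n) = 13/3 ≈ 4.3333.
⌊d/(2d−n)⌋ = 4.
Plotkin bound: M ≤ 2·4 = 8.
Given |C| = 5, check: satisfied.
This |C| is below the Plotkin bound.


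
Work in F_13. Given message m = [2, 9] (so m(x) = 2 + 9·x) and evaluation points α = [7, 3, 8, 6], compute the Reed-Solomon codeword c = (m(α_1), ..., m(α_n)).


c = [0, 3, 9, 4]

Message polynomial: m(x) = 2 + 9·x (mod 13).
For each evaluation point α_i, compute m(α_i) mod 13:
  α_1 = 7: Horner steps 9 → 0, so m(7) = 0.
  α_2 = 3: Horner steps 9 → 3, so m(3) = 3.
  α_3 = 8: Horner steps 9 → 9, so m(8) = 9.
  α_4 = 6: Horner steps 9 → 4, so m(6) = 4.
Codeword c = [0, 3, 9, 4] ∈ F_13^4.


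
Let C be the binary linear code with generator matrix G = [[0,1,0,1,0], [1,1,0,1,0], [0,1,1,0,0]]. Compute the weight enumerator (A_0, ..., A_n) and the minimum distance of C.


Weight distribution: A_0 = 1, A_1 = 1, A_2 = 3, A_3 = 3. Minimum distance d = 1.

Enumerate all 2^3 = 8 messages m ∈ F_2^3.
For each, compute codeword c = mG in F_2^5, then tally its weight.
  m = 000 → c = 00000, weight = 0.
  m = 100 → c = 01010, weight = 2.
  m = 010 → c = 11010, weight = 3.
  m = 110 → c = 10000, weight = 1.
  m = 001 → c = 01100, weight = 2.
  m = 101 → c = 00110, weight = 2.
  m = 011 → c = 10110, weight = 3.
  m = 111 → c = 11100, weight = 3.
Tally weights:
  weight 0: 1 codewords.
  weight 1: 1 codewords.
  weight 2: 3 codewords.
  weight 3: 3 codewords.
Minimum distance d = smallest w > 0 with A_w > 0 = 1.
Sanity: Σ A_w = 8 = 2^3 = 8 ✓.


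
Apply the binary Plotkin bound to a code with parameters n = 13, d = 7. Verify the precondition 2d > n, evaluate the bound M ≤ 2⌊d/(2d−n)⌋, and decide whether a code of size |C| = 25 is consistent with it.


Plotkin bound M ≤ 14; given |C| = 25 > bound (violated).

Check applicability: 2d = 14, n = 13.
2d − n = 1 > 0, so Plotkin applies.
Compute d/(2d−n) = 7/1 ≈ 7.0000.
⌊d/(2d−n)⌋ = 7.
Plotkin bound: M ≤ 2·7 = 14.
Given |C| = 25, check: VIOLATED.
This |C| is above the Plotkin bound, so no binary code with n = 13, d = 7 and 25 codewords exists.


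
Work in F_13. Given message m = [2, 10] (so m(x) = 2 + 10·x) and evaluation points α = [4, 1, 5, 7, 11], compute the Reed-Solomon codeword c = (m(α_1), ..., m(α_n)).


c = [3, 12, 0, 7, 8]

Message polynomial: m(x) = 2 + 10·x (mod 13).
For each evaluation point α_i, compute m(α_i) mod 13:
  α_1 = 4: Horner steps 10 → 3, so m(4) = 3.
  α_2 = 1: Horner steps 10 → 12, so m(1) = 12.
  α_3 = 5: Horner steps 10 → 0, so m(5) = 0.
  α_4 = 7: Horner steps 10 → 7, so m(7) = 7.
  α_5 = 11: Horner steps 10 → 8, so m(11) = 8.
Codeword c = [3, 12, 0, 7, 8] ∈ F_13^5.


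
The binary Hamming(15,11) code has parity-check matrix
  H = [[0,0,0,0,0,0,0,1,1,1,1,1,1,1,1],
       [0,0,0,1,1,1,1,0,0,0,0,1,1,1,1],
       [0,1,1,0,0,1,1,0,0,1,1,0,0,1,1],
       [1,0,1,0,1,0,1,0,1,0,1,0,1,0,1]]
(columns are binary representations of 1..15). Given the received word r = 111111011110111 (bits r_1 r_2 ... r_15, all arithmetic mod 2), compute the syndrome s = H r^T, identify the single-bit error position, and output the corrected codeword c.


s = (1, 0, 1, 1)^T, error position = 11, corrected codeword c = 111111011100111

Compute s = H r^T mod 2 one row at a time:
  s_1 = 1 + 1 + 1 + 1 + 0 + 1 + 1 + 1 = 7 ≡ 1 (mod 2).
  s_2 = 1 + 1 + 1 + 0 + 0 + 1 + 1 + 1 = 6 ≡ 0 (mod 2).
  s_3 = 1 + 1 + 1 + 0 + 1 + 1 + 1 + 1 = 7 ≡ 1 (mod 2).
  s_4 = 1 + 1 + 1 + 0 + 1 + 1 + 1 + 1 = 7 ≡ 1 (mod 2).
s = (1, 0, 1, 1)^T — this equals column 11 of H (binary 1011), so error is at position 11.
Correct: flip bit 11 of r = 111111011110111 to get c = 111111011100111.


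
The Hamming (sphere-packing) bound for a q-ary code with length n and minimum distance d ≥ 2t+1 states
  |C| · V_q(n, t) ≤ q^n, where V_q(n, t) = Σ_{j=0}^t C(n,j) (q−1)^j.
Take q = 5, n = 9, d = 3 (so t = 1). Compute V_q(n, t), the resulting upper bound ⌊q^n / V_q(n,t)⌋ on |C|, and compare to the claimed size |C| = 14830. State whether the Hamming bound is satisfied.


V_q(n, t) = 37, q^n = 1953125, Hamming bound = 52787, |C| = 14830 ≤ bound (satisfied).

Step 1: Compute V_q(n, t) = Σ_{j=0}^1 C(n, j) (q−1)^j.
  j = 0: C(9,0)·(4)^0 = 1·1 = 1.
  j = 1: C(9,1)·(4)^1 = 9·4 = 36.
  V_q(n, t) = 1 + 36 = 37.
Step 2: q^n = 5^9 = 1953125.
Step 3: Hamming bound ⌊q^n / V_q(n,t)⌋ = ⌊1953125/37⌋ = 52787.
Step 4: Compare |C| = 14830 to 52787: satisfied.
The claimed |C| lies below the Hamming bound.


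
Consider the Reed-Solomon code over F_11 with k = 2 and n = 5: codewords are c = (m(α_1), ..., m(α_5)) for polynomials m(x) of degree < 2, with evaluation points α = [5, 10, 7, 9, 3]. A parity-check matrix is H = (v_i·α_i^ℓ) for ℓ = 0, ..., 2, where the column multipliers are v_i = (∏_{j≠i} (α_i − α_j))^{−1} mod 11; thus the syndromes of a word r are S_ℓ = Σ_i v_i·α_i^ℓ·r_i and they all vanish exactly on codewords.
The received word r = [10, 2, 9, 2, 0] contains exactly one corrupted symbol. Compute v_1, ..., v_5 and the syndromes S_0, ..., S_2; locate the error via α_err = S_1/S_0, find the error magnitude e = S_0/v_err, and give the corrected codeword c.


S = (7, 8, 6), error at position 4, error magnitude e = 5, c = [10, 2, 9, 8, 0].

Step 1: column multipliers v_i = (∏_{j≠i}(α_i − α_j))^{−1} mod 11.
  i = 1 (α = 5): (5−10)(5−7)(5−9)(5−3) = (−5)·(−2)·(−4)·2 = −80 ≡ 8, so v_1 = 8^{−1} = 7 (mod 11).
  i = 2 (α = 10): (10−5)(10−7)(10−9)(10−3) = 5·3·1·7 = 105 ≡ 6, so v_2 = 6^{−1} = 2 (mod 11).
  i = 3 (α = 7): (7−5)(7−10)(7−9)(7−3) = 2·(−3)·(−2)·4 = 48 ≡ 4, so v_3 = 4^{−1} = 3 (mod 11).
  i = 4 (α = 9): (9−5)(9−10)(9−7)(9−3) = 4·(−1)·2·6 = −48 ≡ 7, so v_4 = 7^{−1} = 8 (mod 11).
  i = 5 (α = 3): (3−5)(3−10)(3−7)(3−9) = (−2)·(−7)·(−4)·(−6) = 336 ≡ 6, so v_5 = 6^{−1} = 2 (mod 11).
  v = [7, 2, 3, 8, 2].
Step 2: syndromes of r = [10, 2, 9, 2, 0] (all sums mod 11).
  S_0 = Σ v_i r_i = 7·10 + 2·2 + 3·9 + 8·2 + 2·0 = 117 ≡ 7.
  S_1 = Σ v_i α_i r_i = 7·5·10 + 2·10·2 + 3·7·9 + 8·9·2 + 2·3·0 = 723 ≡ 8.
  α_i^2 mod 11 = [3, 1, 5, 4, 9].
  S_2 = Σ v_i α_i^2 r_i = 7·3·10 + 2·1·2 + 3·5·9 + 8·4·2 + 2·9·0 = 413 ≡ 6.
  S = (7, 8, 6) ≠ 0, so r is not a codeword (an error is present).
Step 3: locate the error. For a single error e at position i, S_ℓ = v_i·e·α_i^ℓ, so α_err = S_1/S_0.
  S_0^{−1} = 7^{−1} = 8 (mod 11), so α_err = 8·8 = 64 ≡ 9 = α_4. Error position i = 4.
  Consistency check: S_2/S_1 = 6·7 = 42 ≡ 9 = α_err ✓ (single-error assumption holds).
Step 4: error magnitude e = S_0/v_4 = S_0·∏_{j≠4}(α_4 − α_j) = 7·7 = 49 ≡ 5 (mod 11).
Step 5: correct position 4: c_4 = r_4 − e = 2 − 5 ≡ 8 (mod 11). Hence c = [10, 2, 9, 8, 0].
  Check: interpolating c through the α_i gives m(x) = 7 + 5·x (degree < 2) with m(α_i) = c_i for every i, so c is indeed a codeword.


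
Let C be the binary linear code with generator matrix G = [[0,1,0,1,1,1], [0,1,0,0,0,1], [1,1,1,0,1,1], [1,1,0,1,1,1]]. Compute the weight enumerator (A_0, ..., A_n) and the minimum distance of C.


Weight distribution: A_0 = 1, A_1 = 1, A_2 = 4, A_3 = 4, A_4 = 3, A_5 = 3. Minimum distance d = 1.

Enumerate all 2^4 = 16 messages m ∈ F_2^4.
For each, compute codeword c = mG in F_2^6, then tally its weight.
  m = 0000 → c = 000000, weight = 0.
  m = 1000 → c = 010111, weight = 4.
  m = 0100 → c = 010001, weight = 2.
  m = 1100 → c = 000110, weight = 2.
  m = 0010 → c = 111011, weight = 5.
  m = 1010 → c = 101100, weight = 3.
  m = 0110 → c = 101010, weight = 3.
  m = 1110 → c = 111101, weight = 5.
  m = 0001 → c = 110111, weight = 5.
  m = 1001 → c = 100000, weight = 1.
  m = 0101 → c = 100110, weight = 3.
  m = 1101 → c = 110001, weight = 3.
  m = 0011 → c = 001100, weight = 2.
  m = 1011 → c = 011011, weight = 4.
  m = 0111 → c = 011101, weight = 4.
  m = 1111 → c = 001010, weight = 2.
Tally weights:
  weight 0: 1 codewords.
  weight 1: 1 codewords.
  weight 2: 4 codewords.
  weight 3: 4 codewords.
  weight 4: 3 codewords.
  weight 5: 3 codewords.
Minimum distance d = smallest w > 0 with A_w > 0 = 1.
Sanity: Σ A_w = 16 = 2^4 = 16 ✓.


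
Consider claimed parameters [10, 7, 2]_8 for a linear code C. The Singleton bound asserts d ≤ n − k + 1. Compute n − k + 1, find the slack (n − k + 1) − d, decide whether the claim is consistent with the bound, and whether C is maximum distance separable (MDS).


Singleton RHS = n − k + 1 = 4, slack = 2, bound satisfied, not MDS.

Singleton bound: d ≤ n − k + 1.
Here n = 10, k = 7, so n − k + 1 = 4.
Given d = 2, check d ≤ 4: YES.
Slack = (n − k + 1) − d = 2.
The code is NOT MDS (slack = 2 > 0).
Description: the claimed parameters are [10, 7, 2]_8; such a code would be non-MDS.


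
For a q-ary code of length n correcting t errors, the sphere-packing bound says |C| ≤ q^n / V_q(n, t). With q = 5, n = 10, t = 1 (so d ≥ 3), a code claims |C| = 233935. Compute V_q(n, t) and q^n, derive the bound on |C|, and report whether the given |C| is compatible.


V_q(n, t) = 41, q^n = 9765625, Hamming bound = 238185, |C| = 233935 ≤ bound (satisfied).

Step 1: Compute V_q(n, t) = Σ_{j=0}^1 C(n, j) (q−1)^j.
  j = 0: C(10,0)·(4)^0 = 1·1 = 1.
  j = 1: C(10,1)·(4)^1 = 10·4 = 40.
  V_q(n, t) = 1 + 40 = 41.
Step 2: q^n = 5^10 = 9765625.
Step 3: Hamming bound ⌊q^n / V_q(n,t)⌋ = ⌊9765625/41⌋ = 238185.
Step 4: Compare |C| = 233935 to 238185: satisfied.
The claimed |C| lies below the Hamming bound.


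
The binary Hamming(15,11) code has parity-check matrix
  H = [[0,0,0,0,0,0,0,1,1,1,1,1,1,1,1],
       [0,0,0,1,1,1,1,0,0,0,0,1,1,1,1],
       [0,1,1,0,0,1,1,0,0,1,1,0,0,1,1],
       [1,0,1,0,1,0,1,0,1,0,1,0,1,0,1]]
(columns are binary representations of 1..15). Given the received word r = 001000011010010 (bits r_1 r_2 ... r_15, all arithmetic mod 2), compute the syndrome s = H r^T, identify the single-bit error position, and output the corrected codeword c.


s = (0, 1, 1, 1)^T, error position = 7, corrected codeword c = 001000111010010

Compute s = H r^T mod 2 one row at a time:
  s_1 = 1 + 1 + 0 + 1 + 0 + 0 + 1 + 0 = 4 ≡ 0 (mod 2).
  s_2 = 0 + 0 + 0 + 0 + 0 + 0 + 1 + 0 = 1 ≡ 1 (mod 2).
  s_3 = 0 + 1 + 0 + 0 + 0 + 1 + 1 + 0 = 3 ≡ 1 (mod 2).
  s_4 = 0 + 1 + 0 + 0 + 1 + 1 + 0 + 0 = 3 ≡ 1 (mod 2).
s = (0, 1, 1, 1)^T — this equals column 7 of H (binary 0111), so error is at position 7.
Correct: flip bit 7 of r = 001000011010010 to get c = 001000111010010.


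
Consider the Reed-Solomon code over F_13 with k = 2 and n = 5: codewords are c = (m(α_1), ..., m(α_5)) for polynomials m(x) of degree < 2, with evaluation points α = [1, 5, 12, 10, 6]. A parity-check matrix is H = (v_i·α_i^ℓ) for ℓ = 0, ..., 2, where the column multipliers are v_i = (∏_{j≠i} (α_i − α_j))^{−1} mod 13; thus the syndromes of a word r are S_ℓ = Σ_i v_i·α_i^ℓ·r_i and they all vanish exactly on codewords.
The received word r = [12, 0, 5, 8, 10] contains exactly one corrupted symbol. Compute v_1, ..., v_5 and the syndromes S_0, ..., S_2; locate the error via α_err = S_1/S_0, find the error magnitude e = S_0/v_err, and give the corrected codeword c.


S = (9, 12, 3), error at position 4, error magnitude e = 10, c = [12, 0, 5, 11, 10].

Step 1: column multipliers v_i = (∏_{j≠i}(α_i − α_j))^{−1} mod 13.
  i = 1 (α = 1): (1−5)(1−12)(1−10)(1−6) = (−4)·(−11)·(−9)·(−5) = 1980 ≡ 4, so v_1 = 4^{−1} = 10 (mod 13).
  i = 2 (α = 5): (5−1)(5−12)(5−10)(5−6) = 4·(−7)·(−5)·(−1) = −140 ≡ 3, so v_2 = 3^{−1} = 9 (mod 13).
  i = 3 (α = 12): (12−1)(12−5)(12−10)(12−6) = 11·7·2·6 = 924 ≡ 1, so v_3 = 1^{−1} = 1 (mod 13).
  i = 4 (α = 10): (10−1)(10−5)(10−12)(10−6) = 9·5·(−2)·4 = −360 ≡ 4, so v_4 = 4^{−1} = 10 (mod 13).
  i = 5 (α = 6): (6−1)(6−5)(6−12)(6−10) = 5·1·(−6)·(−4) = 120 ≡ 3, so v_5 = 3^{−1} = 9 (mod 13).
  v = [10, 9, 1, 10, 9].
Step 2: syndromes of r = [12, 0, 5, 8, 10] (all sums mod 13).
  S_0 = Σ v_i r_i = 10·12 + 9·0 + 1·5 + 10·8 + 9·10 = 295 ≡ 9.
  S_1 = Σ v_i α_i r_i = 10·1·12 + 9·5·0 + 1·12·5 + 10·10·8 + 9·6·10 = 1520 ≡ 12.
  α_i^2 mod 13 = [1, 12, 1, 9, 10].
  S_2 = Σ v_i α_i^2 r_i = 10·1·12 + 9·12·0 + 1·1·5 + 10·9·8 + 9·10·10 = 1745 ≡ 3.
  S = (9, 12, 3) ≠ 0, so r is not a codeword (an error is present).
Step 3: locate the error. For a single error e at position i, S_ℓ = v_i·e·α_i^ℓ, so α_err = S_1/S_0.
  S_0^{−1} = 9^{−1} = 3 (mod 13), so α_err = 12·3 = 36 ≡ 10 = α_4. Error position i = 4.
  Consistency check: S_2/S_1 = 3·12 = 36 ≡ 10 = α_err ✓ (single-error assumption holds).
Step 4: error magnitude e = S_0/v_4 = S_0·∏_{j≠4}(α_4 − α_j) = 9·4 = 36 ≡ 10 (mod 13).
Step 5: correct position 4: c_4 = r_4 − e = 8 − 10 ≡ 11 (mod 13). Hence c = [12, 0, 5, 11, 10].
  Check: interpolating c through the α_i gives m(x) = 2 + 10·x (degree < 2) with m(α_i) = c_i for every i, so c is indeed a codeword.


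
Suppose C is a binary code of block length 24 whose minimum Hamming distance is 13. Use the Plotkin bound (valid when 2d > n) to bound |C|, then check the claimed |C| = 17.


Plotkin bound M ≤ 12; given |C| = 17 > bound (violated).

Check applicability: 2d = 26, n = 24.
2d − n = 2 > 0, so Plotkin applies.
Compute d/(2d−n) = 13/2 ≈ 6.5000.
⌊d/(2d−n)⌋ = 6.
Plotkin bound: M ≤ 2·6 = 12.
Given |C| = 17, check: VIOLATED.
This |C| is above the Plotkin bound, so no binary code with n = 24, d = 13 and 17 codewords exists.


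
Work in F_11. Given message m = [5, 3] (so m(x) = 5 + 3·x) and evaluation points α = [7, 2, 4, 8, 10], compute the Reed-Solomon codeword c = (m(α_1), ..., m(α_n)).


c = [4, 0, 6, 7, 2]

Message polynomial: m(x) = 5 + 3·x (mod 11).
For each evaluation point α_i, compute m(α_i) mod 11:
  α_1 = 7: Horner steps 3 → 4, so m(7) = 4.
  α_2 = 2: Horner steps 3 → 0, so m(2) = 0.
  α_3 = 4: Horner steps 3 → 6, so m(4) = 6.
  α_4 = 8: Horner steps 3 → 7, so m(8) = 7.
  α_5 = 10: Horner steps 3 → 2, so m(10) = 2.
Codeword c = [4, 0, 6, 7, 2] ∈ F_11^5.


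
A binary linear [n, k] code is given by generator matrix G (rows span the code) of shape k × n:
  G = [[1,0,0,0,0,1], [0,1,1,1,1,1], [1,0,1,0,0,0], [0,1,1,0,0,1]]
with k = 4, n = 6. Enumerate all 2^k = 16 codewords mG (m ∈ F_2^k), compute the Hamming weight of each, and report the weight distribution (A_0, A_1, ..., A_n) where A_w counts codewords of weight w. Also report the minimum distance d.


Weight distribution: A_0 = 1, A_1 = 1, A_2 = 4, A_3 = 4, A_4 = 3, A_5 = 3. Minimum distance d = 1.

Enumerate all 2^4 = 16 messages m ∈ F_2^4.
For each, compute codeword c = mG in F_2^6, then tally its weight.
  m = 0000 → c = 000000, weight = 0.
  m = 1000 → c = 100001, weight = 2.
  m = 0100 → c = 011111, weight = 5.
  m = 1100 → c = 111110, weight = 5.
  m = 0010 → c = 101000, weight = 2.
  m = 1010 → c = 001001, weight = 2.
  m = 0110 → c = 110111, weight = 5.
  m = 1110 → c = 010110, weight = 3.
  m = 0001 → c = 011001, weight = 3.
  m = 1001 → c = 111000, weight = 3.
  m = 0101 → c = 000110, weight = 2.
  m = 1101 → c = 100111, weight = 4.
  m = 0011 → c = 110001, weight = 3.
  m = 1011 → c = 010000, weight = 1.
  m = 0111 → c = 101110, weight = 4.
  m = 1111 → c = 001111, weight = 4.
Tally weights:
  weight 0: 1 codewords.
  weight 1: 1 codewords.
  weight 2: 4 codewords.
  weight 3: 4 codewords.
  weight 4: 3 codewords.
  weight 5: 3 codewords.
Minimum distance d = smallest w > 0 with A_w > 0 = 1.
Sanity: Σ A_w = 16 = 2^4 = 16 ✓.


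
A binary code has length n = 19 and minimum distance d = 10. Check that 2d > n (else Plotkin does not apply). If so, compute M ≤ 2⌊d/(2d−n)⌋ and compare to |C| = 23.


Plotkin bound M ≤ 20; given |C| = 23 > bound (violated).

Check applicability: 2d = 20, n = 19.
2d − n = 1 > 0, so Plotkin applies.
Compute d/(2d−n) = 10/1 ≈ 10.0000.
⌊d/(2d−n)⌋ = 10.
Plotkin bound: M ≤ 2·10 = 20.
Given |C| = 23, check: VIOLATED.
This |C| is above the Plotkin bound, so no binary code with n = 19, d = 10 and 23 codewords exists.


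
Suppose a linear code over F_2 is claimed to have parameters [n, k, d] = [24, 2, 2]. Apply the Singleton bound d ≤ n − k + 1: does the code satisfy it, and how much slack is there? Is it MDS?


Singleton RHS = n − k + 1 = 23, slack = 21, bound satisfied, not MDS.

Singleton bound: d ≤ n − k + 1.
Here n = 24, k = 2, so n − k + 1 = 23.
Given d = 2, check d ≤ 23: YES.
Slack = (n − k + 1) − d = 21.
The code is NOT MDS (slack = 21 > 0).
Description: the claimed parameters are [24, 2, 2]_2; such a code would be non-MDS.


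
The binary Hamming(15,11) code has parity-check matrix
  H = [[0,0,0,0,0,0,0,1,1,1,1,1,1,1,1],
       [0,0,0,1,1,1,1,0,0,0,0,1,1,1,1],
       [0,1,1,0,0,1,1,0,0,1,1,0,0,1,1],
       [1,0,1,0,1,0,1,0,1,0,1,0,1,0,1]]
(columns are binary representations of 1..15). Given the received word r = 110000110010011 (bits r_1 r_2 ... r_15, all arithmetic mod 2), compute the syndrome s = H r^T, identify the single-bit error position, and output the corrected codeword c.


s = (0, 1, 1, 0)^T, error position = 6, corrected codeword c = 110001110010011

Compute s = H r^T mod 2 one row at a time:
  s_1 = 1 + 0 + 0 + 1 + 0 + 0 + 1 + 1 = 4 ≡ 0 (mod 2).
  s_2 = 0 + 0 + 0 + 1 + 0 + 0 + 1 + 1 = 3 ≡ 1 (mod 2).
  s_3 = 1 + 0 + 0 + 1 + 0 + 1 + 1 + 1 = 5 ≡ 1 (mod 2).
  s_4 = 1 + 0 + 0 + 1 + 0 + 1 + 0 + 1 = 4 ≡ 0 (mod 2).
s = (0, 1, 1, 0)^T — this equals column 6 of H (binary 0110), so error is at position 6.
Correct: flip bit 6 of r = 110000110010011 to get c = 110001110010011.


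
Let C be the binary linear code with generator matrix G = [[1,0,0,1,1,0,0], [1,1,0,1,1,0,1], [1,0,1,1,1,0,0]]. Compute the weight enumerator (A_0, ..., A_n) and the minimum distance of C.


Weight distribution: A_0 = 1, A_1 = 1, A_2 = 1, A_3 = 2, A_4 = 1, A_5 = 1, A_6 = 1. Minimum distance d = 1.

Enumerate all 2^3 = 8 messages m ∈ F_2^3.
For each, compute codeword c = mG in F_2^7, then tally its weight.
  m = 000 → c = 0000000, weight = 0.
  m = 100 → c = 1001100, weight = 3.
  m = 010 → c = 1101101, weight = 5.
  m = 110 → c = 0100001, weight = 2.
  m = 001 → c = 1011100, weight = 4.
  m = 101 → c = 0010000, weight = 1.
  m = 011 → c = 0110001, weight = 3.
  m = 111 → c = 1111101, weight = 6.
Tally weights:
  weight 0: 1 codewords.
  weight 1: 1 codewords.
  weight 2: 1 codewords.
  weight 3: 2 codewords.
  weight 4: 1 codewords.
  weight 5: 1 codewords.
  weight 6: 1 codewords.
Minimum distance d = smallest w > 0 with A_w > 0 = 1.
Sanity: Σ A_w = 8 = 2^3 = 8 ✓.


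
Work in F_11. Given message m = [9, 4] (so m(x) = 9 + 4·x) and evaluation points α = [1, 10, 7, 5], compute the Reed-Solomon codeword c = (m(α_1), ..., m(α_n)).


c = [2, 5, 4, 7]

Message polynomial: m(x) = 9 + 4·x (mod 11).
For each evaluation point α_i, compute m(α_i) mod 11:
  α_1 = 1: Horner steps 4 → 2, so m(1) = 2.
  α_2 = 10: Horner steps 4 → 5, so m(10) = 5.
  α_3 = 7: Horner steps 4 → 4, so m(7) = 4.
  α_4 = 5: Horner steps 4 → 7, so m(5) = 7.
Codeword c = [2, 5, 4, 7] ∈ F_11^4.


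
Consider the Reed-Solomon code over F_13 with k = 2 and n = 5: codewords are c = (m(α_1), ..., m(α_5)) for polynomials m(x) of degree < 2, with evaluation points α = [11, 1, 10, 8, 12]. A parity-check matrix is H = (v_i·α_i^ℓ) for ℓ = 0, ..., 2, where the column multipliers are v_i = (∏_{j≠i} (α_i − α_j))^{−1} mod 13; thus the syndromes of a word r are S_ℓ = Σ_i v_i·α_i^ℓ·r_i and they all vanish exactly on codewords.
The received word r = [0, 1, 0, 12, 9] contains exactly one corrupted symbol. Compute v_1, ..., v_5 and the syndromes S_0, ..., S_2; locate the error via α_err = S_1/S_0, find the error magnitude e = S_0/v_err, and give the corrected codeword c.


S = (10, 9, 12), error at position 3, error magnitude e = 9, c = [0, 1, 4, 12, 9].

Step 1: column multipliers v_i = (∏_{j≠i}(α_i − α_j))^{−1} mod 13.
  i = 1 (α = 11): (11−1)(11−10)(11−8)(11−12) = 10·1·3·(−1) = −30 ≡ 9, so v_1 = 9^{−1} = 3 (mod 13).
  i = 2 (α = 1): (1−11)(1−10)(1−8)(1−12) = (−10)·(−9)·(−7)·(−11) = 6930 ≡ 1, so v_2 = 1^{−1} = 1 (mod 13).
  i = 3 (α = 10): (10−11)(10−1)(10−8)(10−12) = (−1)·9·2·(−2) = 36 ≡ 10, so v_3 = 10^{−1} = 4 (mod 13).
  i = 4 (α = 8): (8−11)(8−1)(8−10)(8−12) = (−3)·7·(−2)·(−4) = −168 ≡ 1, so v_4 = 1^{−1} = 1 (mod 13).
  i = 5 (α = 12): (12−11)(12−1)(12−10)(12−8) = 1·11·2·4 = 88 ≡ 10, so v_5 = 10^{−1} = 4 (mod 13).
  v = [3, 1, 4, 1, 4].
Step 2: syndromes of r = [0, 1, 0, 12, 9] (all sums mod 13).
  S_0 = Σ v_i r_i = 3·0 + 1·1 + 4·0 + 1·12 + 4·9 = 49 ≡ 10.
  S_1 = Σ v_i α_i r_i = 3·11·0 + 1·1·1 + 4·10·0 + 1·8·12 + 4·12·9 = 529 ≡ 9.
  α_i^2 mod 13 = [4, 1, 9, 12, 1].
  S_2 = Σ v_i α_i^2 r_i = 3·4·0 + 1·1·1 + 4·9·0 + 1·12·12 + 4·1·9 = 181 ≡ 12.
  S = (10, 9, 12) ≠ 0, so r is not a codeword (an error is present).
Step 3: locate the error. For a single error e at position i, S_ℓ = v_i·e·α_i^ℓ, so α_err = S_1/S_0.
  S_0^{−1} = 10^{−1} = 4 (mod 13), so α_err = 9·4 = 36 ≡ 10 = α_3. Error position i = 3.
  Consistency check: S_2/S_1 = 12·3 = 36 ≡ 10 = α_err ✓ (single-error assumption holds).
Step 4: error magnitude e = S_0/v_3 = S_0·∏_{j≠3}(α_3 − α_j) = 10·10 = 100 ≡ 9 (mod 13).
Step 5: correct position 3: c_3 = r_3 − e = 0 − 9 ≡ 4 (mod 13). Hence c = [0, 1, 4, 12, 9].
  Check: interpolating c through the α_i gives m(x) = 5 + 9·x (degree < 2) with m(α_i) = c_i for every i, so c is indeed a codeword.


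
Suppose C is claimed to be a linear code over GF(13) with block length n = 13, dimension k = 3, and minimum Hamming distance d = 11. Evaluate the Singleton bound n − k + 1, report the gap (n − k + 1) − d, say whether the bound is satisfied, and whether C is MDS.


Singleton RHS = n − k + 1 = 11, slack = 0, bound satisfied, MDS.

Singleton bound: d ≤ n − k + 1.
Here n = 13, k = 3, so n − k + 1 = 11.
Given d = 11, check d ≤ 11: YES.
Slack = (n − k + 1) − d = 0.
The code is MDS (slack = 0).
Description: the claimed parameters are [13, 3, 11]_13; such a code would be MDS (meets Singleton bound).


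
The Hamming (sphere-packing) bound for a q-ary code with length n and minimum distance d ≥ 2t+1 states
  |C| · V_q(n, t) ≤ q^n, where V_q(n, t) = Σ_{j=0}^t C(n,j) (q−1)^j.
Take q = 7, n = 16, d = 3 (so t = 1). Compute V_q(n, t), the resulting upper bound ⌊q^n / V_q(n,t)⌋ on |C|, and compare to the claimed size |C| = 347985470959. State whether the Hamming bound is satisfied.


V_q(n, t) = 97, q^n = 33232930569601, Hamming bound = 342607531645, |C| = 347985470959 > bound (violated).

Step 1: Compute V_q(n, t) = Σ_{j=0}^1 C(n, j) (q−1)^j.
  j = 0: C(16,0)·(6)^0 = 1·1 = 1.
  j = 1: C(16,1)·(6)^1 = 16·6 = 96.
  V_q(n, t) = 1 + 96 = 97.
Step 2: q^n = 7^16 = 33232930569601.
Step 3: Hamming bound ⌊q^n / V_q(n,t)⌋ = ⌊33232930569601/97⌋ = 342607531645.
Step 4: Compare |C| = 347985470959 to 342607531645: violated.
The claimed |C| lies above the Hamming bound, so no 7-ary code of length 16 with d ≥ 3 can have 347985470959 codewords.


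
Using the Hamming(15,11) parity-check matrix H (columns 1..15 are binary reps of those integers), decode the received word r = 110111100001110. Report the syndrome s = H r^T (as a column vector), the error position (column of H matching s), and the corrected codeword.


s = (1, 1, 0, 0)^T, error position = 12, corrected codeword c = 110111100000110

Compute s = H r^T mod 2 one row at a time:
  s_1 = 0 + 0 + 0 + 0 + 1 + 1 + 1 + 0 = 3 ≡ 1 (mod 2).
  s_2 = 1 + 1 + 1 + 1 + 1 + 1 + 1 + 0 = 7 ≡ 1 (mod 2).
  s_3 = 1 + 0 + 1 + 1 + 0 + 0 + 1 + 0 = 4 ≡ 0 (mod 2).
  s_4 = 1 + 0 + 1 + 1 + 0 + 0 + 1 + 0 = 4 ≡ 0 (mod 2).
s = (1, 1, 0, 0)^T — this equals column 12 of H (binary 1100), so error is at position 12.
Correct: flip bit 12 of r = 110111100001110 to get c = 110111100000110.


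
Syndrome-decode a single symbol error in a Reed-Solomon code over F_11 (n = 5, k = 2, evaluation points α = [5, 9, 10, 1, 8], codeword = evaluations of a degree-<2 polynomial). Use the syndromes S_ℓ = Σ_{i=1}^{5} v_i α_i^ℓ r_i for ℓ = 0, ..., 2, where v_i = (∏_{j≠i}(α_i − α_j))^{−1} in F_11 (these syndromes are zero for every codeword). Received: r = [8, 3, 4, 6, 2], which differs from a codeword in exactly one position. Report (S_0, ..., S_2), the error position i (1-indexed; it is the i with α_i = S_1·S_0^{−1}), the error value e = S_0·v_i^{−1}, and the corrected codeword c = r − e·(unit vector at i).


S = (10, 6, 8), error at position 1, error magnitude e = 9, c = [10, 3, 4, 6, 2].

Step 1: column multipliers v_i = (∏_{j≠i}(α_i − α_j))^{−1} mod 11.
  i = 1 (α = 5): (5−9)(5−10)(5−1)(5−8) = (−4)·(−5)·4·(−3) = −240 ≡ 2, so v_1 = 2^{−1} = 6 (mod 11).
  i = 2 (α = 9): (9−5)(9−10)(9−1)(9−8) = 4·(−1)·8·1 = −32 ≡ 1, so v_2 = 1^{−1} = 1 (mod 11).
  i = 3 (α = 10): (10−5)(10−9)(10−1)(10−8) = 5·1·9·2 = 90 ≡ 2, so v_3 = 2^{−1} = 6 (mod 11).
  i = 4 (α = 1): (1−5)(1−9)(1−10)(1−8) = (−4)·(−8)·(−9)·(−7) = 2016 ≡ 3, so v_4 = 3^{−1} = 4 (mod 11).
  i = 5 (α = 8): (8−5)(8−9)(8−10)(8−1) = 3·(−1)·(−2)·7 = 42 ≡ 9, so v_5 = 9^{−1} = 5 (mod 11).
  v = [6, 1, 6, 4, 5].
Step 2: syndromes of r = [8, 3, 4, 6, 2] (all sums mod 11).
  S_0 = Σ v_i r_i = 6·8 + 1·3 + 6·4 + 4·6 + 5·2 = 109 ≡ 10.
  S_1 = Σ v_i α_i r_i = 6·5·8 + 1·9·3 + 6·10·4 + 4·1·6 + 5·8·2 = 611 ≡ 6.
  α_i^2 mod 11 = [3, 4, 1, 1, 9].
  S_2 = Σ v_i α_i^2 r_i = 6·3·8 + 1·4·3 + 6·1·4 + 4·1·6 + 5·9·2 = 294 ≡ 8.
  S = (10, 6, 8) ≠ 0, so r is not a codeword (an error is present).
Step 3: locate the error. For a single error e at position i, S_ℓ = v_i·e·α_i^ℓ, so α_err = S_1/S_0.
  S_0^{−1} = 10^{−1} = 10 (mod 11), so α_err = 6·10 = 60 ≡ 5 = α_1. Error position i = 1.
  Consistency check: S_2/S_1 = 8·2 = 16 ≡ 5 = α_err ✓ (single-error assumption holds).
Step 4: error magnitude e = S_0/v_1 = S_0·∏_{j≠1}(α_1 − α_j) = 10·2 = 20 ≡ 9 (mod 11).
Step 5: correct position 1: c_1 = r_1 − e = 8 − 9 ≡ 10 (mod 11). Hence c = [10, 3, 4, 6, 2].
  Check: interpolating c through the α_i gives m(x) = 5 + 1·x (degree < 2) with m(α_i) = c_i for every i, so c is indeed a codeword.


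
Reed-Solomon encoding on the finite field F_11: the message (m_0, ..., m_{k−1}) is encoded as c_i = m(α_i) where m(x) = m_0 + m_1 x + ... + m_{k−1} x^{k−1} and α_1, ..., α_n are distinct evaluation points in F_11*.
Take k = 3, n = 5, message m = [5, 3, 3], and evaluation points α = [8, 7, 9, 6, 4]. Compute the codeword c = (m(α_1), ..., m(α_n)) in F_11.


c = [1, 8, 0, 10, 10]

Message polynomial: m(x) = 5 + 3·x + 3·x^2 (mod 11).
For each evaluation point α_i, compute m(α_i) mod 11:
  α_1 = 8: Horner steps 3 → 5 → 1, so m(8) = 1.
  α_2 = 7: Horner steps 3 → 2 → 8, so m(7) = 8.
  α_3 = 9: Horner steps 3 → 8 → 0, so m(9) = 0.
  α_4 = 6: Horner steps 3 → 10 → 10, so m(6) = 10.
  α_5 = 4: Horner steps 3 → 4 → 10, so m(4) = 10.
Codeword c = [1, 8, 0, 10, 10] ∈ F_11^5.


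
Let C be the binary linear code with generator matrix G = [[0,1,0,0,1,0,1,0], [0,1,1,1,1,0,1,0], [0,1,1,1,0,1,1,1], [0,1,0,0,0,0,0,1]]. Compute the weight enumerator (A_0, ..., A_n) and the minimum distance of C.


Weight distribution: A_0 = 1, A_2 = 3, A_3 = 4, A_4 = 3, A_5 = 4, A_6 = 1. Minimum distance d = 2.

Enumerate all 2^4 = 16 messages m ∈ F_2^4.
For each, compute codeword c = mG in F_2^8, then tally its weight.
  m = 0000 → c = 00000000, weight = 0.
  m = 1000 → c = 01001010, weight = 3.
  m = 0100 → c = 01111010, weight = 5.
  m = 1100 → c = 00110000, weight = 2.
  m = 0010 → c = 01110111, weight = 6.
  m = 1010 → c = 00111101, weight = 5.
  m = 0110 → c = 00001101, weight = 3.
  m = 1110 → c = 01000111, weight = 4.
  m = 0001 → c = 01000001, weight = 2.
  m = 1001 → c = 00001011, weight = 3.
  m = 0101 → c = 00111011, weight = 5.
  m = 1101 → c = 01110001, weight = 4.
  m = 0011 → c = 00110110, weight = 4.
  m = 1011 → c = 01111100, weight = 5.
  m = 0111 → c = 01001100, weight = 3.
  m = 1111 → c = 00000110, weight = 2.
Tally weights:
  weight 0: 1 codewords.
  weight 2: 3 codewords.
  weight 3: 4 codewords.
  weight 4: 3 codewords.
  weight 5: 4 codewords.
  weight 6: 1 codewords.
Minimum distance d = smallest w > 0 with A_w > 0 = 2.
Sanity: Σ A_w = 16 = 2^4 = 16 ✓.


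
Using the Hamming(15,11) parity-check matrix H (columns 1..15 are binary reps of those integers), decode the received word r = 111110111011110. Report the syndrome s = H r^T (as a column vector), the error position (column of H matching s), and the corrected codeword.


s = (0, 0, 1, 1)^T, error position = 3, corrected codeword c = 110110111011110

Compute s = H r^T mod 2 one row at a time:
  s_1 = 1 + 1 + 0 + 1 + 1 + 1 + 1 + 0 = 6 ≡ 0 (mod 2).
  s_2 = 1 + 1 + 0 + 1 + 1 + 1 + 1 + 0 = 6 ≡ 0 (mod 2).
  s_3 = 1 + 1 + 0 + 1 + 0 + 1 + 1 + 0 = 5 ≡ 1 (mod 2).
  s_4 = 1 + 1 + 1 + 1 + 1 + 1 + 1 + 0 = 7 ≡ 1 (mod 2).
s = (0, 0, 1, 1)^T — this equals column 3 of H (binary 0011), so error is at position 3.
Correct: flip bit 3 of r = 111110111011110 to get c = 110110111011110.


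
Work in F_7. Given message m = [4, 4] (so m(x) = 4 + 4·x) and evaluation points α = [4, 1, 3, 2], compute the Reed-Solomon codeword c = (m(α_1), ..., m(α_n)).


c = [6, 1, 2, 5]

Message polynomial: m(x) = 4 + 4·x (mod 7).
For each evaluation point α_i, compute m(α_i) mod 7:
  α_1 = 4: Horner steps 4 → 6, so m(4) = 6.
  α_2 = 1: Horner steps 4 → 1, so m(1) = 1.
  α_3 = 3: Horner steps 4 → 2, so m(3) = 2.
  α_4 = 2: Horner steps 4 → 5, so m(2) = 5.
Codeword c = [6, 1, 2, 5] ∈ F_7^4.


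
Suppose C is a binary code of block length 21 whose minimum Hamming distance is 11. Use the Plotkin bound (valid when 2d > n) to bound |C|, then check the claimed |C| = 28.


Plotkin bound M ≤ 22; given |C| = 28 > bound (violated).

Check applicability: 2d = 22, n = 21.
2d − n = 1 > 0, so Plotkin applies.
Compute d/(2d−n) = 11/1 ≈ 11.0000.
⌊d/(2d−n)⌋ = 11.
Plotkin bound: M ≤ 2·11 = 22.
Given |C| = 28, check: VIOLATED.
This |C| is above the Plotkin bound, so no binary code with n = 21, d = 11 and 28 codewords exists.


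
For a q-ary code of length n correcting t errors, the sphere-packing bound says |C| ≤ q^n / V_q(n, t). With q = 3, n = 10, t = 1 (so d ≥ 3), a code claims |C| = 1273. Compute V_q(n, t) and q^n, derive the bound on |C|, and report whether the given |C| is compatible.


V_q(n, t) = 21, q^n = 59049, Hamming bound = 2811, |C| = 1273 ≤ bound (satisfied).

Step 1: Compute V_q(n, t) = Σ_{j=0}^1 C(n, j) (q−1)^j.
  j = 0: C(10,0)·(2)^0 = 1·1 = 1.
  j = 1: C(10,1)·(2)^1 = 10·2 = 20.
  V_q(n, t) = 1 + 20 = 21.
Step 2: q^n = 3^10 = 59049.
Step 3: Hamming bound ⌊q^n / V_q(n,t)⌋ = ⌊59049/21⌋ = 2811.
Step 4: Compare |C| = 1273 to 2811: satisfied.
The claimed |C| lies below the Hamming bound.


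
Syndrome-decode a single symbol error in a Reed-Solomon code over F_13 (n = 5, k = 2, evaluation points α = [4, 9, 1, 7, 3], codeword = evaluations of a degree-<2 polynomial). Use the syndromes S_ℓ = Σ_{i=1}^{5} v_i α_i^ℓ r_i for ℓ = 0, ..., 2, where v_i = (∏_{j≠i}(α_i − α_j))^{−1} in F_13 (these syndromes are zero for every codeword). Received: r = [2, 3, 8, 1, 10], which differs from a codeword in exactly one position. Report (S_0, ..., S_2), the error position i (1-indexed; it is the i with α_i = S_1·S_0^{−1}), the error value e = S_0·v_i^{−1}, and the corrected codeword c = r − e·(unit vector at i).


S = (5, 7, 2), error at position 1, error magnitude e = 4, c = [11, 3, 8, 1, 10].

Step 1: column multipliers v_i = (∏_{j≠i}(α_i − α_j))^{−1} mod 13.
  i = 1 (α = 4): (4−9)(4−1)(4−7)(4−3) = (−5)·3·(−3)·1 = 45 ≡ 6, so v_1 = 6^{−1} = 11 (mod 13).
  i = 2 (α = 9): (9−4)(9−1)(9−7)(9−3) = 5·8·2·6 = 480 ≡ 12, so v_2 = 12^{−1} = 12 (mod 13).
  i = 3 (α = 1): (1−4)(1−9)(1−7)(1−3) = (−3)·(−8)·(−6)·(−2) = 288 ≡ 2, so v_3 = 2^{−1} = 7 (mod 13).
  i = 4 (α = 7): (7−4)(7−9)(7−1)(7−3) = 3·(−2)·6·4 = −144 ≡ 12, so v_4 = 12^{−1} = 12 (mod 13).
  i = 5 (α = 3): (3−4)(3−9)(3−1)(3−7) = (−1)·(−6)·2·(−4) = −48 ≡ 4, so v_5 = 4^{−1} = 10 (mod 13).
  v = [11, 12, 7, 12, 10].
Step 2: syndromes of r = [2, 3, 8, 1, 10] (all sums mod 13).
  S_0 = Σ v_i r_i = 11·2 + 12·3 + 7·8 + 12·1 + 10·10 = 226 ≡ 5.
  S_1 = Σ v_i α_i r_i = 11·4·2 + 12·9·3 + 7·1·8 + 12·7·1 + 10·3·10 = 852 ≡ 7.
  α_i^2 mod 13 = [3, 3, 1, 10, 9].
  S_2 = Σ v_i α_i^2 r_i = 11·3·2 + 12·3·3 + 7·1·8 + 12·10·1 + 10·9·10 = 1250 ≡ 2.
  S = (5, 7, 2) ≠ 0, so r is not a codeword (an error is present).
Step 3: locate the error. For a single error e at position i, S_ℓ = v_i·e·α_i^ℓ, so α_err = S_1/S_0.
  S_0^{−1} = 5^{−1} = 8 (mod 13), so α_err = 7·8 = 56 ≡ 4 = α_1. Error position i = 1.
  Consistency check: S_2/S_1 = 2·2 = 4 ≡ 4 = α_err ✓ (single-error assumption holds).
Step 4: error magnitude e = S_0/v_1 = S_0·∏_{j≠1}(α_1 − α_j) = 5·6 = 30 ≡ 4 (mod 13).
Step 5: correct position 1: c_1 = r_1 − e = 2 − 4 ≡ 11 (mod 13). Hence c = [11, 3, 8, 1, 10].
  Check: interpolating c through the α_i gives m(x) = 7 + 1·x (degree < 2) with m(α_i) = c_i for every i, so c is indeed a codeword.


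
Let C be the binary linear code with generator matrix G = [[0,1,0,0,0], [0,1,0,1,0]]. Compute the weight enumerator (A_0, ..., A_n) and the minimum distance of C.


Weight distribution: A_0 = 1, A_1 = 2, A_2 = 1. Minimum distance d = 1.

Enumerate all 2^2 = 4 messages m ∈ F_2^2.
For each, compute codeword c = mG in F_2^5, then tally its weight.
  m = 00 → c = 00000, weight = 0.
  m = 10 → c = 01000, weight = 1.
  m = 01 → c = 01010, weight = 2.
  m = 11 → c = 00010, weight = 1.
Tally weights:
  weight 0: 1 codewords.
  weight 1: 2 codewords.
  weight 2: 1 codewords.
Minimum distance d = smallest w > 0 with A_w > 0 = 1.
Sanity: Σ A_w = 4 = 2^2 = 4 ✓.


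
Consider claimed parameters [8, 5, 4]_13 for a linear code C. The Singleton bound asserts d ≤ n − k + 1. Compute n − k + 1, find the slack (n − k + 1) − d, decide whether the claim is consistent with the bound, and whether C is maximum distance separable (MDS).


Singleton RHS = n − k + 1 = 4, slack = 0, bound satisfied, MDS.

Singleton bound: d ≤ n − k + 1.
Here n = 8, k = 5, so n − k + 1 = 4.
Given d = 4, check d ≤ 4: YES.
Slack = (n − k + 1) − d = 0.
The code is MDS (slack = 0).
Description: the claimed parameters are [8, 5, 4]_13; such a code would be MDS (meets Singleton bound).


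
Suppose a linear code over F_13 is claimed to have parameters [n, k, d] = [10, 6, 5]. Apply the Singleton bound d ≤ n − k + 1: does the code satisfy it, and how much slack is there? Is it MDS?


Singleton RHS = n − k + 1 = 5, slack = 0, bound satisfied, MDS.

Singleton bound: d ≤ n − k + 1.
Here n = 10, k = 6, so n − k + 1 = 5.
Given d = 5, check d ≤ 5: YES.
Slack = (n − k + 1) − d = 0.
The code is MDS (slack = 0).
Description: the claimed parameters are [10, 6, 5]_13; such a code would be MDS (meets Singleton bound).
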